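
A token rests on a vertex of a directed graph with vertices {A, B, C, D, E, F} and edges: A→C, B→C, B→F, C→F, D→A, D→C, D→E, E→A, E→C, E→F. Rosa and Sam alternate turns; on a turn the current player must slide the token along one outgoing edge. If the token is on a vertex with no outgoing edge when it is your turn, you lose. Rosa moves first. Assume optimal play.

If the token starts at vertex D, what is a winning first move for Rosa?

Compute win/loss labels from the base case upward. A position with no move is L. Any other position is W if it can reach an L in one move, else L.
Every edge goes from a vertex to one that appears earlier in the order F, C, A, E, B, D, so processing vertices in that order labels each vertex after all of its successors.
F: no outgoing edge → L
C: reaches L-position F → W
A: only reaches C(W), which is W → L
E: reaches L-position A → W
B: reaches L-position F → W
D: reaches L-position A → W
From D, the L positions reachable in one move are: A.

Move to A.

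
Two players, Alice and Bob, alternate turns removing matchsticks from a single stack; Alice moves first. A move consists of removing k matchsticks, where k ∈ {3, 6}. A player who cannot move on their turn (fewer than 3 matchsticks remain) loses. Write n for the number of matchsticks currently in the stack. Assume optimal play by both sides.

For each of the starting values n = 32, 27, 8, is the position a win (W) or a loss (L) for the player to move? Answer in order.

Compute win/loss labels from the base case upward. A position with no move is L. Any other position is W if it can reach an L in one move, else L.
n=0: no move → L
n=1: no move → L
n=2: no move → L
n=3: →0(L), so W
n=4: →1(L), so W
n=5: →2(L), so W
n=6: →0(L), so W
n=7: →1(L), so W
n=8: →2(L), so W
n=9: →6(W), 3(W) — all W, so L
n=10: →7(W), 4(W) — all W, so L
n=11: →8(W), 5(W) — all W, so L
n=12: →9(L), so W
n=13: →10(L), so W
n=14: →11(L), so W
n=15: →9(L), so W
n=16: →10(L), so W
n=17: →11(L), so W
n=18: →15(W), 12(W) — all W, so L
n=19: →16(W), 13(W) — all W, so L
n=20: →17(W), 14(W) — all W, so L
n=21: →18(L), so W
n=22: →19(L), so W
n=23: →20(L), so W
n=24: →18(L), so W
n=25: →19(L), so W
n=26: →20(L), so W
n=27: →24(W), 21(W) — all W, so L
n=28: →25(W), 22(W) — all W, so L
n=29: →26(W), 23(W) — all W, so L
n=30: →27(L), so W
n=31: →28(L), so W
n=32: →29(L), so W

32: W, 27: L, 8: W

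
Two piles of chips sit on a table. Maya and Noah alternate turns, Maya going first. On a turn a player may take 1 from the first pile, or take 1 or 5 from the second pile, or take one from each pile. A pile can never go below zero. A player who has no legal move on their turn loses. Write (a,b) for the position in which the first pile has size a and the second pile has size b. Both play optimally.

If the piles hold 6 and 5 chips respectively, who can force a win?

Maya wins.

Use the standard recursion: the mover loses at a terminal position; elsewhere, the mover wins exactly when some move hands the opponent an L position.
No move ever increases a pile, so every position that can arise here has a ≤ 6 and b ≤ 5; it is enough to label the cells with 0 ≤ a ≤ 6 and 0 ≤ b ≤ 5.
Every move lowers a or b (never raises either), so fill the grid row by row in increasing a, and left to right within a row: each cell's successors are then already labelled.
      b=0  b=1  b=2  b=3  b=4  b=5
a=0:    L    W    L    W    L    W
a=1:    W    W    W    W    W    W
a=2:    L    W    L    W    L    W
a=3:    W    W    W    W    W    W
a=4:    L    W    L    W    L    W
a=5:    W    W    W    W    W    W
a=6:    L    W    L    W    L    W
Cells with no legal move (terminal, hence L): (0,0).
The remaining L cells, each justified by listing all of its moves:
(0,2): the only move is to (0,1)(W), a W ⇒ L
(0,4): the only move is to (0,3)(W), a W ⇒ L
(2,0): the only move is to (1,0)(W), a W ⇒ L
(2,2): moves to (1,2)(W), (2,1)(W), (1,1)(W); every one is W ⇒ L
(2,4): moves to (1,4)(W), (2,3)(W), (1,3)(W); every one is W ⇒ L
(4,0): the only move is to (3,0)(W), a W ⇒ L
(4,2): moves to (3,2)(W), (4,1)(W), (3,1)(W); every one is W ⇒ L
(4,4): moves to (3,4)(W), (4,3)(W), (3,3)(W); every one is W ⇒ L
(6,0): the only move is to (5,0)(W), a W ⇒ L
(6,2): moves to (5,2)(W), (6,1)(W), (5,1)(W); every one is W ⇒ L
(6,4): moves to (5,4)(W), (6,3)(W), (5,3)(W); every one is W ⇒ L
Every other cell has at least one move into one of the L cells above, so it is W.
The starting position (6,5) is W: Maya should move to (6,4), handing over an L position.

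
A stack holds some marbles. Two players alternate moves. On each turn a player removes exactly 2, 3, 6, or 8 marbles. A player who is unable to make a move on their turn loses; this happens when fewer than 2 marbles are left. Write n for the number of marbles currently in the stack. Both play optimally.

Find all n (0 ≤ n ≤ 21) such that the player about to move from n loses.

Work bottom-up. With no move the player to move loses. Otherwise the position is W if at least one move leads to an L position for the opponent, and L if every move leads to a W.
n=0: no move → L
n=1: no move → L
n=2: reaches L-position 0 → W
n=3: reaches L-position 1 → W
n=4: reaches L-position 1 → W
n=5: only reaches 3(W), 2(W), all W → L
n=6: reaches L-position 0 → W
n=7: reaches L-position 5 → W
n=8: reaches L-position 5 → W
n=9: reaches L-position 1 → W
n=10: only reaches 8(W), 7(W), 4(W), 2(W), all W → L
n=11: reaches L-position 5 → W
n=12: reaches L-position 10 → W
n=13: reaches L-position 10 → W
n=14: only reaches 12(W), 11(W), 8(W), 6(W), all W → L
n=15: only reaches 13(W), 12(W), 9(W), 7(W), all W → L
n=16: reaches L-position 14 → W
n=17: reaches L-position 15 → W
n=18: reaches L-position 15 → W
n=19: only reaches 17(W), 16(W), 13(W), 11(W), all W → L
n=20: reaches L-position 14 → W
n=21: reaches L-position 19 → W
Reading off the rows marked L gives the requested list; there are 7 such values of n.

0, 1, 5, 10, 14, 15, 19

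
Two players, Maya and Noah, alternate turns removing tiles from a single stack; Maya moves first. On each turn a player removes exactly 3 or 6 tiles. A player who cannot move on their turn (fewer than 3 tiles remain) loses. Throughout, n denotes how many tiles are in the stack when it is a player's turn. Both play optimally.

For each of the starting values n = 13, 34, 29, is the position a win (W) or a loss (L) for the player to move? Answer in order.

Work bottom-up. With no move the player to move loses. Otherwise the position is W if at least one move leads to an L position for the opponent, and L if every move leads to a W.
n=0: no move → L
n=1: no move → L
n=2: no move → L
n=3: W (go to 0, an L position)
n=4: W (go to 1, an L position)
n=5: W (go to 2, an L position)
n=6: W (go to 0, an L position)
n=7: W (go to 1, an L position)
n=8: W (go to 2, an L position)
n=9: L (options 6(W), 3(W) are all W)
n=10: L (options 7(W), 4(W) are all W)
n=11: L (options 8(W), 5(W) are all W)
n=12: W (go to 9, an L position)
n=13: W (go to 10, an L position)
n=14: W (go to 11, an L position)
n=15: W (go to 9, an L position)
n=16: W (go to 10, an L position)
n=17: W (go to 11, an L position)
n=18: L (options 15(W), 12(W) are all W)
n=19: L (options 16(W), 13(W) are all W)
n=20: L (options 17(W), 14(W) are all W)
n=21: W (go to 18, an L position)
n=22: W (go to 19, an L position)
n=23: W (go to 20, an L position)
n=24: W (go to 18, an L position)
n=25: W (go to 19, an L position)
n=26: W (go to 20, an L position)
n=27: L (options 24(W), 21(W) are all W)
n=28: L (options 25(W), 22(W) are all W)
n=29: L (options 26(W), 23(W) are all W)
n=30: W (go to 27, an L position)
n=31: W (go to 28, an L position)
n=32: W (go to 29, an L position)
n=33: W (go to 27, an L position)
n=34: W (go to 28, an L position)

13: W, 34: W, 29: L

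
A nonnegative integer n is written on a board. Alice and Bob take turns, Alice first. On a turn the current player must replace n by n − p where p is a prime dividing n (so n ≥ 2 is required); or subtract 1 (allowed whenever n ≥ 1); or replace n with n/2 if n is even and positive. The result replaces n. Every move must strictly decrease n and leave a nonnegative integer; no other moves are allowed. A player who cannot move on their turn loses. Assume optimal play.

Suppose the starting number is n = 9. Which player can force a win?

Bob wins.

Use the standard recursion: the mover loses at a terminal position; elsewhere, the mover wins exactly when some move hands the opponent an L position.
n=0: no move → L
n=1: reaches L-position 0 → W
n=2: reaches L-position 0 → W
n=3: reaches L-position 0 → W
n=4: only reaches 2(W), 3(W), all W → L
n=5: reaches L-position 0 → W
n=6: reaches L-position 4 → W
n=7: reaches L-position 0 → W
n=8: reaches L-position 4 → W
n=9: only reaches 6(W), 8(W), all W → L
Every move from 9 reaches a W position, so the mover loses.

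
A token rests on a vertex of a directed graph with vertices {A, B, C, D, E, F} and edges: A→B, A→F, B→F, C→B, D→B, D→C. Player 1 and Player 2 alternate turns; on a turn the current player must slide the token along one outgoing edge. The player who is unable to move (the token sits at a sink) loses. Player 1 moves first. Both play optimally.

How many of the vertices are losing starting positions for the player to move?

3

Build the W/L table. Terminal = L. A non-terminal position is W if it has a move to some L; otherwise it is L.
Every edge goes from a vertex to one that appears earlier in the order E, F, B, C, D, A, so processing vertices in that order labels each vertex after all of its successors.
E: no outgoing edge → L
F: no outgoing edge → L
B: W (go to F, an L position)
C: L (sole option B(W) is W)
D: W (go to C, an L position)
A: W (go to F, an L position)
The L vertices are C, E, F; that is 3 in all.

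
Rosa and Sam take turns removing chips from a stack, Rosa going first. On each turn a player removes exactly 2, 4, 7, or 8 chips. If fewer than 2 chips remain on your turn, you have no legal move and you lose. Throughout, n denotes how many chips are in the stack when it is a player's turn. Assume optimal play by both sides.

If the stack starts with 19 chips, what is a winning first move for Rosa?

Remove 2, leaving 17.

Use the standard recursion: the mover loses at a terminal position; elsewhere, the mover wins exactly when some move hands the opponent an L position.
n=0: no move → L
n=1: no move → L
n=2: can move to 0, which is L ⇒ W
n=3: can move to 1, which is L ⇒ W
n=4: can move to 0, which is L ⇒ W
n=5: can move to 1, which is L ⇒ W
n=6: moves to 4(W), 2(W); every one is W ⇒ L
n=7: can move to 0, which is L ⇒ W
n=8: can move to 6, which is L ⇒ W
n=9: can move to 1, which is L ⇒ W
n=10: can move to 6, which is L ⇒ W
n=11: moves to 9(W), 7(W), 4(W), 3(W); every one is W ⇒ L
n=12: moves to 10(W), 8(W), 5(W), 4(W); every one is W ⇒ L
n=13: can move to 11, which is L ⇒ W
n=14: can move to 12, which is L ⇒ W
n=15: can move to 11, which is L ⇒ W
n=16: can move to 12, which is L ⇒ W
n=17: moves to 15(W), 13(W), 10(W), 9(W); every one is W ⇒ L
n=18: can move to 11, which is L ⇒ W
n=19: can move to 17, which is L ⇒ W
From 19, the L positions reachable in one move are: 17, 12, 11. Any move reaching one of these is winning.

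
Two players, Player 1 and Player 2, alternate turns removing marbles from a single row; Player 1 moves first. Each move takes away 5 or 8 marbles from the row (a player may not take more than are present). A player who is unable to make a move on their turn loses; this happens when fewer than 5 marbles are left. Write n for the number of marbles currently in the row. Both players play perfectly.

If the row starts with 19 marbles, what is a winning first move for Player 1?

Build the W/L table. Terminal = L. A non-terminal position is W if it has a move to some L; otherwise it is L.
n=0: no move → L
n=1: no move → L
n=2: no move → L
n=3: no move → L
n=4: no move → L
n=5: →0(L), so W
n=6: →1(L), so W
n=7: →2(L), so W
n=8: →3(L), so W
n=9: →4(L), so W
n=10: →2(L), so W
n=11: →3(L), so W
n=12: →4(L), so W
n=13: →8(W), 5(W) — all W, so L
n=14: →9(W), 6(W) — all W, so L
n=15: →10(W), 7(W) — all W, so L
n=16: →11(W), 8(W) — all W, so L
n=17: →12(W), 9(W) — all W, so L
n=18: →13(L), so W
n=19: →14(L), so W
From 19, the L positions reachable in one move are: 14.

Remove 5, leaving 14.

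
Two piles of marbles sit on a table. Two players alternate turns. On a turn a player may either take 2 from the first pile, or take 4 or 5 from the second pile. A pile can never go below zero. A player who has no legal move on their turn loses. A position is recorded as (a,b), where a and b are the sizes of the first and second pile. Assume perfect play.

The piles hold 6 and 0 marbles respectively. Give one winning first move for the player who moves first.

Work bottom-up. With no move the player to move loses. Otherwise the position is W if at least one move leads to an L position for the opponent, and L if every move leads to a W.
No move ever increases a pile, so every position that can arise here has a ≤ 6 and b ≤ 0; it is enough to label the cells with 0 ≤ a ≤ 6 and 0 ≤ b ≤ 0.
Every move lowers a or b (never raises either), so fill the grid row by row in increasing a, and left to right within a row: each cell's successors are then already labelled.
      b=0
a=0:    L
a=1:    L
a=2:    W
a=3:    W
a=4:    L
a=5:    L
a=6:    W
Cells with no legal move (terminal, hence L): (0,0), (1,0).
The remaining L cells, each justified by listing all of its moves:
(4,0): only reaches (2,0)(W), which is W → L
(5,0): only reaches (3,0)(W), which is W → L
Every other cell has at least one move into one of the L cells above, so it is W.
From (6,0), the L positions reachable in one move are: (4,0).

Move to (4,0).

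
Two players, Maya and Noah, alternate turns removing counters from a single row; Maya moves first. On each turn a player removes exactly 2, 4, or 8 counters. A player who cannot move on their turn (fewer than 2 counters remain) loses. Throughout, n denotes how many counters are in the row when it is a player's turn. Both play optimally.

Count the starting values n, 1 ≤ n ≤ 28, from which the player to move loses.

Label each position W (a win for the player to move) or L (a loss). A position with no legal move is L; any other position is W exactly when some move reaches an L, and L when every move reaches a W.
n=0: no move → L
n=1: no move → L
n=2: reaches L-position 0 → W
n=3: reaches L-position 1 → W
n=4: reaches L-position 0 → W
n=5: reaches L-position 1 → W
n=6: only reaches 4(W), 2(W), all W → L
n=7: only reaches 5(W), 3(W), all W → L
n=8: reaches L-position 6 → W
n=9: reaches L-position 7 → W
n=10: reaches L-position 6 → W
n=11: reaches L-position 7 → W
n=12: only reaches 10(W), 8(W), 4(W), all W → L
n=13: only reaches 11(W), 9(W), 5(W), all W → L
n=14: reaches L-position 12 → W
n=15: reaches L-position 13 → W
n=16: reaches L-position 12 → W
n=17: reaches L-position 13 → W
n=18: only reaches 16(W), 14(W), 10(W), all W → L
n=19: only reaches 17(W), 15(W), 11(W), all W → L
n=20: reaches L-position 18 → W
n=21: reaches L-position 19 → W
n=22: reaches L-position 18 → W
n=23: reaches L-position 19 → W
n=24: only reaches 22(W), 20(W), 16(W), all W → L
n=25: only reaches 23(W), 21(W), 17(W), all W → L
n=26: reaches L-position 24 → W
n=27: reaches L-position 25 → W
n=28: reaches L-position 24 → W
L entries with 1 ≤ n ≤ 28 (n=0 is outside the asked range and is not counted): n = 1, 6, 7, 12, 13, 18, 19, 24, 25; that makes 9.

9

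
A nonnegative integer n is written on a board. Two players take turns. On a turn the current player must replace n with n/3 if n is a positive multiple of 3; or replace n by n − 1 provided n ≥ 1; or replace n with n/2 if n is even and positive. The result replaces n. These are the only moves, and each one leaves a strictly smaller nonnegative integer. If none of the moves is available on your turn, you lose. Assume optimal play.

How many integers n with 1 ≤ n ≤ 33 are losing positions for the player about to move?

12

Label each position W (a win for the player to move) or L (a loss). A position with no legal move is L; any other position is W exactly when some move reaches an L, and L when every move reaches a W.
n=0: no move → L
n=1: reaches L-position 0 → W
n=2: only reaches 1(W), which is W → L
n=3: reaches L-position 2 → W
n=4: reaches L-position 2 → W
n=5: only reaches 4(W), which is W → L
n=6: reaches L-position 2 → W
n=7: only reaches 6(W), which is W → L
n=8: reaches L-position 7 → W
n=9: only reaches 3(W), 8(W), all W → L
n=10: reaches L-position 5 → W
n=11: only reaches 10(W), which is W → L
n=12: reaches L-position 11 → W
n=13: only reaches 12(W), which is W → L
n=14: reaches L-position 7 → W
n=15: reaches L-position 5 → W
n=16: only reaches 8(W), 15(W), all W → L
n=17: reaches L-position 16 → W
n=18: reaches L-position 9 → W
n=19: only reaches 18(W), which is W → L
n=20: reaches L-position 19 → W
n=21: reaches L-position 7 → W
n=22: reaches L-position 11 → W
n=23: only reaches 22(W), which is W → L
n=24: reaches L-position 23 → W
n=25: only reaches 24(W), which is W → L
n=26: reaches L-position 13 → W
n=27: reaches L-position 9 → W
n=28: only reaches 14(W), 27(W), all W → L
n=29: reaches L-position 28 → W
n=30: only reaches 10(W), 15(W), 29(W), all W → L
n=31: reaches L-position 30 → W
n=32: reaches L-position 16 → W
n=33: reaches L-position 11 → W
L entries with 1 ≤ n ≤ 33 (n=0 is outside the asked range and is not counted): n = 2, 5, 7, 9, 11, 13, 16, 19, 23, 25, 28, 30; that makes 12.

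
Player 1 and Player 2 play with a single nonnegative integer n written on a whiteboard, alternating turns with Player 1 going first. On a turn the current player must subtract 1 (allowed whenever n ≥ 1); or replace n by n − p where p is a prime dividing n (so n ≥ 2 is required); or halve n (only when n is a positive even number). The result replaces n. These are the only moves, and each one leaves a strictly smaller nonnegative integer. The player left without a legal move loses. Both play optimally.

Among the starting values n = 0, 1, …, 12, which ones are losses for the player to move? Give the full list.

Classify positions by backward induction: terminal positions (no move available) are L. From any other position, the mover wins iff some move reaches an L.
n=0: no move → L
n=1: reaches L-position 0 → W
n=2: reaches L-position 0 → W
n=3: reaches L-position 0 → W
n=4: only reaches 2(W), 3(W), all W → L
n=5: reaches L-position 0 → W
n=6: reaches L-position 4 → W
n=7: reaches L-position 0 → W
n=8: reaches L-position 4 → W
n=9: only reaches 6(W), 8(W), all W → L
n=10: reaches L-position 9 → W
n=11: reaches L-position 0 → W
n=12: reaches L-position 9 → W
Reading off the rows marked L gives the requested list; there are 3 such values of n.

0, 4, 9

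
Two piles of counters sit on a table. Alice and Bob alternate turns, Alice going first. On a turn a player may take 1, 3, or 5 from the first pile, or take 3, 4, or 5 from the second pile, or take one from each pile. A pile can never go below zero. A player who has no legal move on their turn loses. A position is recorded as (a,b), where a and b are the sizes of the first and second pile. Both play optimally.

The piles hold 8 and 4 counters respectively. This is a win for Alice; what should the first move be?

Move to (7,4).

Compute win/loss labels from the base case upward. A position with no move is L. Any other position is W if it can reach an L in one move, else L.
No move ever increases a pile, so every position that can arise here has a ≤ 8 and b ≤ 4; it is enough to label the cells with 0 ≤ a ≤ 8 and 0 ≤ b ≤ 4.
Every move lowers a or b (never raises either), so fill the grid row by row in increasing a, and left to right within a row: each cell's successors are then already labelled.
      b=0  b=1  b=2  b=3  b=4
a=0:    L    L    L    W    W
a=1:    W    W    W    W    L
a=2:    L    L    L    W    W
a=3:    W    W    W    W    L
a=4:    L    L    L    W    W
a=5:    W    W    W    W    L
a=6:    L    L    L    W    W
a=7:    W    W    W    W    L
a=8:    L    L    L    W    W
Cells with no legal move (terminal, hence L): (0,0), (0,1), (0,2).
The remaining L cells, each justified by listing all of its moves:
(1,4): moves to (0,4)(W), (1,1)(W), (1,0)(W), (0,3)(W); every one is W ⇒ L
(2,0): the only move is to (1,0)(W), a W ⇒ L
(2,1): moves to (1,1)(W), (1,0)(W); every one is W ⇒ L
(2,2): moves to (1,2)(W), (1,1)(W); every one is W ⇒ L
(3,4): moves to (2,4)(W), (0,4)(W), (3,1)(W), (3,0)(W), (2,3)(W); every one is W ⇒ L
(4,0): moves to (3,0)(W), (1,0)(W); every one is W ⇒ L
(4,1): moves to (3,1)(W), (1,1)(W), (3,0)(W); every one is W ⇒ L
(4,2): moves to (3,2)(W), (1,2)(W), (3,1)(W); every one is W ⇒ L
(5,4): moves to (4,4)(W), (2,4)(W), (0,4)(W), (5,1)(W), (5,0)(W), (4,3)(W); every one is W ⇒ L
(6,0): moves to (5,0)(W), (3,0)(W), (1,0)(W); every one is W ⇒ L
(6,1): moves to (5,1)(W), (3,1)(W), (1,1)(W), (5,0)(W); every one is W ⇒ L
(6,2): moves to (5,2)(W), (3,2)(W), (1,2)(W), (5,1)(W); every one is W ⇒ L
(7,4): moves to (6,4)(W), (4,4)(W), (2,4)(W), (7,1)(W), (7,0)(W), (6,3)(W); every one is W ⇒ L
(8,0): moves to (7,0)(W), (5,0)(W), (3,0)(W); every one is W ⇒ L
(8,1): moves to (7,1)(W), (5,1)(W), (3,1)(W), (7,0)(W); every one is W ⇒ L
(8,2): moves to (7,2)(W), (5,2)(W), (3,2)(W), (7,1)(W); every one is W ⇒ L
Every other cell has at least one move into one of the L cells above, so it is W.
From (8,4), the L positions reachable in one move are: (7,4), (5,4), (3,4), (8,1), (8,0). Any move reaching one of these is winning.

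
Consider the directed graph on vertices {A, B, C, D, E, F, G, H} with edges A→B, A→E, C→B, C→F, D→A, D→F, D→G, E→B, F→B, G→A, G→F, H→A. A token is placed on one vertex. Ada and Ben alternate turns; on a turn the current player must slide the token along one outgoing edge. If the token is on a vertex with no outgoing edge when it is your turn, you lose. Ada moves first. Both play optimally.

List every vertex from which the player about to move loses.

B, G, H

Compute win/loss labels from the base case upward. A position with no move is L. Any other position is W if it can reach an L in one move, else L.
Every edge goes from a vertex to one that appears earlier in the order B, F, E, A, H, G, C, D, so processing vertices in that order labels each vertex after all of its successors.
B: no outgoing edge → L
F: →B(L), so W
E: →B(L), so W
A: →B(L), so W
H: →A(W) only, which is W, so L
G: →A(W), F(W) — all W, so L
C: →B(L), so W
D: →G(L), so W
The losing starting vertices are exactly the entries labelled L in this table (3 of them).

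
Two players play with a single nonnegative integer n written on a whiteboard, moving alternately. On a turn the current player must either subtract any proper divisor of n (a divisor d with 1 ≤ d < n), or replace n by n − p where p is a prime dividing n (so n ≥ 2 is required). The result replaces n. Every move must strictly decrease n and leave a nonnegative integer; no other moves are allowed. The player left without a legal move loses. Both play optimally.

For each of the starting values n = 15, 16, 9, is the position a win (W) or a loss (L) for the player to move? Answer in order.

15: W, 16: W, 9: L

Compute win/loss labels from the base case upward. A position with no move is L. Any other position is W if it can reach an L in one move, else L.
n=0: no move → L
n=1: no move → L
n=2: →0(L), so W
n=3: →0(L), so W
n=4: →2(W), 3(W) — all W, so L
n=5: →0(L), so W
n=6: →4(L), so W
n=7: →0(L), so W
n=8: →4(L), so W
n=9: →6(W), 8(W) — all W, so L
n=10: →9(L), so W
n=11: →0(L), so W
n=12: →9(L), so W
n=13: →0(L), so W
n=14: →7(W), 12(W), 13(W) — all W, so L
n=15: →14(L), so W
n=16: →14(L), so W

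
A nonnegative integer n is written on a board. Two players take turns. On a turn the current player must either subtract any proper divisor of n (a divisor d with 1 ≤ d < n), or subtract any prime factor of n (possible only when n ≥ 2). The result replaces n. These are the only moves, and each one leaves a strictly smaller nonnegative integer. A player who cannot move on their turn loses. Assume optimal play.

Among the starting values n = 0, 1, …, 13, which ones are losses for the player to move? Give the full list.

0, 1, 4, 9

Label each position W (a win for the player to move) or L (a loss). A position with no legal move is L; any other position is W exactly when some move reaches an L, and L when every move reaches a W.
n=0: no move → L
n=1: no move → L
n=2: reaches L-position 0 → W
n=3: reaches L-position 0 → W
n=4: only reaches 2(W), 3(W), all W → L
n=5: reaches L-position 0 → W
n=6: reaches L-position 4 → W
n=7: reaches L-position 0 → W
n=8: reaches L-position 4 → W
n=9: only reaches 6(W), 8(W), all W → L
n=10: reaches L-position 9 → W
n=11: reaches L-position 0 → W
n=12: reaches L-position 9 → W
n=13: reaches L-position 0 → W
The losing starting values of n are exactly the entries labelled L in this table (4 of them).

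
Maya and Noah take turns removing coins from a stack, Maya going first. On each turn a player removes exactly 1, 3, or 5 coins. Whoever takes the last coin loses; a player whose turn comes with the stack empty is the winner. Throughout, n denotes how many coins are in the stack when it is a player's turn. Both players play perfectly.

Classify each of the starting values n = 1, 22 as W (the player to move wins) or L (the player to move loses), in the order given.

Classify positions by backward induction: terminal positions (no move available) are W. From any other position, the mover wins iff some move reaches an L.
n=0: no move; the opponent has just taken the last coin and therefore loses → W
n=1: the only move is to 0(W), a W ⇒ L
n=2: can move to 1, which is L ⇒ W
n=3: moves to 2(W), 0(W); every one is W ⇒ L
n=4: can move to 3, which is L ⇒ W
n=5: moves to 4(W), 2(W), 0(W); every one is W ⇒ L
n=6: can move to 5, which is L ⇒ W
n=7: moves to 6(W), 4(W), 2(W); every one is W ⇒ L
n=8: can move to 7, which is L ⇒ W
n=9: moves to 8(W), 6(W), 4(W); every one is W ⇒ L
n=10: can move to 9, which is L ⇒ W
n=11: moves to 10(W), 8(W), 6(W); every one is W ⇒ L
n=12: can move to 11, which is L ⇒ W
n=13: moves to 12(W), 10(W), 8(W); every one is W ⇒ L
n=14: can move to 13, which is L ⇒ W
n=15: moves to 14(W), 12(W), 10(W); every one is W ⇒ L
n=16: can move to 15, which is L ⇒ W
n=17: moves to 16(W), 14(W), 12(W); every one is W ⇒ L
n=18: can move to 17, which is L ⇒ W
n=19: moves to 18(W), 16(W), 14(W); every one is W ⇒ L
n=20: can move to 19, which is L ⇒ W
n=21: moves to 20(W), 18(W), 16(W); every one is W ⇒ L
n=22: can move to 21, which is L ⇒ W

1: L, 22: W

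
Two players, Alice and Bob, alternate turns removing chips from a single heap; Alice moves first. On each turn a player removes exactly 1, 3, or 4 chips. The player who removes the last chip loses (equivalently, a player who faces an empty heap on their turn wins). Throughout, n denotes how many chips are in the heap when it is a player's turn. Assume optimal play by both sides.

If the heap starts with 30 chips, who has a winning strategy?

Label each position W (a win for the player to move) or L (a loss). A position with no legal move is W; any other position is W exactly when some move reaches an L, and L when every move reaches a W.
n=0: no move; the opponent has just taken the last chip and therefore loses → W
n=1: →0(W) only, which is W, so L
n=2: →1(L), so W
n=3: →2(W), 0(W) — all W, so L
n=4: →3(L), so W
n=5: →1(L), so W
n=6: →3(L), so W
n=7: →3(L), so W
n=8: →7(W), 5(W), 4(W) — all W, so L
n=9: →8(L), so W
n=10: →9(W), 7(W), 6(W) — all W, so L
n=11: →10(L), so W
n=12: →8(L), so W
n=13: →10(L), so W
n=14: →10(L), so W
n=15: →14(W), 12(W), 11(W) — all W, so L
n=16: →15(L), so W
n=17: →16(W), 14(W), 13(W) — all W, so L
n=18: →17(L), so W
n=19: →15(L), so W
n=20: →17(L), so W
n=21: →17(L), so W
n=22: →21(W), 19(W), 18(W) — all W, so L
n=23: →22(L), so W
n=24: →23(W), 21(W), 20(W) — all W, so L
n=25: →24(L), so W
n=26: →22(L), so W
n=27: →24(L), so W
n=28: →24(L), so W
n=29: →28(W), 26(W), 25(W) — all W, so L
n=30: →29(L), so W
From 30 Alice can remove 1, leaving 29, reaching an L position.

Alice wins.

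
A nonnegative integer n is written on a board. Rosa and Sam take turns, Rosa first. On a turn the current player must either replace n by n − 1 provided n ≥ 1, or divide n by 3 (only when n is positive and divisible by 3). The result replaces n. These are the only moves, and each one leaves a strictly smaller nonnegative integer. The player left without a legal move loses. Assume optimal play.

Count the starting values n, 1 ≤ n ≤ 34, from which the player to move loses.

16

Build the W/L table. Terminal = L. A non-terminal position is W if it has a move to some L; otherwise it is L.
n=0: no move → L
n=1: →0(L), so W
n=2: →1(W) only, which is W, so L
n=3: →2(L), so W
n=4: →3(W) only, which is W, so L
n=5: →4(L), so W
n=6: →2(L), so W
n=7: →6(W) only, which is W, so L
n=8: →7(L), so W
n=9: →3(W), 8(W) — all W, so L
n=10: →9(L), so W
n=11: →10(W) only, which is W, so L
n=12: →4(L), so W
n=13: →12(W) only, which is W, so L
n=14: →13(L), so W
n=15: →5(W), 14(W) — all W, so L
n=16: →15(L), so W
n=17: →16(W) only, which is W, so L
n=18: →17(L), so W
n=19: →18(W) only, which is W, so L
n=20: →19(L), so W
n=21: →7(L), so W
n=22: →21(W) only, which is W, so L
n=23: →22(L), so W
n=24: →8(W), 23(W) — all W, so L
n=25: →24(L), so W
n=26: →25(W) only, which is W, so L
n=27: →9(L), so W
n=28: →27(W) only, which is W, so L
n=29: →28(L), so W
n=30: →10(W), 29(W) — all W, so L
n=31: →30(L), so W
n=32: →31(W) only, which is W, so L
n=33: →11(L), so W
n=34: →33(W) only, which is W, so L
L entries with 1 ≤ n ≤ 34 (n=0 is outside the asked range and is not counted): n = 2, 4, 7, 9, 11, 13, 15, 17, 19, 22, 24, 26, 28, 30, 32, 34; that makes 16.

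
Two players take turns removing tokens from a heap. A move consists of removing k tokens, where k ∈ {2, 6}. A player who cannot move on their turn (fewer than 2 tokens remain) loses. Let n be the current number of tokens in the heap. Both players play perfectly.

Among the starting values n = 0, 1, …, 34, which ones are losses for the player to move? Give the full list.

Work bottom-up. With no move the player to move loses. Otherwise the position is W if at least one move leads to an L position for the opponent, and L if every move leads to a W.
n=0: no move → L
n=1: no move → L
n=2: W (go to 0, an L position)
n=3: W (go to 1, an L position)
n=4: L (sole option 2(W) is W)
n=5: L (sole option 3(W) is W)
n=6: W (go to 4, an L position)
n=7: W (go to 5, an L position)
n=8: L (options 6(W), 2(W) are all W)
n=9: L (options 7(W), 3(W) are all W)
n=10: W (go to 8, an L position)
n=11: W (go to 9, an L position)
n=12: L (options 10(W), 6(W) are all W)
n=13: L (options 11(W), 7(W) are all W)
n=14: W (go to 12, an L position)
n=15: W (go to 13, an L position)
n=16: L (options 14(W), 10(W) are all W)
n=17: L (options 15(W), 11(W) are all W)
n=18: W (go to 16, an L position)
n=19: W (go to 17, an L position)
n=20: L (options 18(W), 14(W) are all W)
n=21: L (options 19(W), 15(W) are all W)
n=22: W (go to 20, an L position)
n=23: W (go to 21, an L position)
n=24: L (options 22(W), 18(W) are all W)
n=25: L (options 23(W), 19(W) are all W)
n=26: W (go to 24, an L position)
n=27: W (go to 25, an L position)
n=28: L (options 26(W), 22(W) are all W)
n=29: L (options 27(W), 23(W) are all W)
n=30: W (go to 28, an L position)
n=31: W (go to 29, an L position)
n=32: L (options 30(W), 26(W) are all W)
n=33: L (options 31(W), 27(W) are all W)
n=34: W (go to 32, an L position)
Reading off the rows marked L gives the requested list; there are 18 such values of n.

0, 1, 4, 5, 8, 9, 12, 13, 16, 17, 20, 21, 24, 25, 28, 29, 32, 33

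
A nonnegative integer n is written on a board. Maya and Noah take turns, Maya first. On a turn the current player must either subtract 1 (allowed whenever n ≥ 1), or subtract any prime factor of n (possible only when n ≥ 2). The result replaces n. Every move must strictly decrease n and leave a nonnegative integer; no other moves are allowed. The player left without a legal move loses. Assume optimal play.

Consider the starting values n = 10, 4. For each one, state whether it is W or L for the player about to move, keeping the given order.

Build the W/L table. Terminal = L. A non-terminal position is W if it has a move to some L; otherwise it is L.
n=0: no move → L
n=1: W (go to 0, an L position)
n=2: W (go to 0, an L position)
n=3: W (go to 0, an L position)
n=4: L (options 2(W), 3(W) are all W)
n=5: W (go to 0, an L position)
n=6: W (go to 4, an L position)
n=7: W (go to 0, an L position)
n=8: L (options 6(W), 7(W) are all W)
n=9: W (go to 8, an L position)
n=10: W (go to 8, an L position)

10: W, 4: L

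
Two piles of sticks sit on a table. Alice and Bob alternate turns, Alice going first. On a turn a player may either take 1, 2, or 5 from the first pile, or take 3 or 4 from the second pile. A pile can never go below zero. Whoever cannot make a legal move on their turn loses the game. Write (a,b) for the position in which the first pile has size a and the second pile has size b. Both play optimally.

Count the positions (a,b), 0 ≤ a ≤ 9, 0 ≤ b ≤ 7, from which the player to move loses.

Build the W/L table. Terminal = L. A non-terminal position is W if it has a move to some L; otherwise it is L.
Every move lowers a or b (never raises either), so fill the grid row by row in increasing a, and left to right within a row: each cell's successors are then already labelled.
      b=0  b=1  b=2  b=3  b=4  b=5  b=6  b=7
a=0:    L    L    L    W    W    W    W    L
a=1:    W    W    W    L    L    L    W    W
a=2:    W    W    W    W    W    W    L    W
a=3:    L    L    L    W    W    W    W    L
a=4:    W    W    W    L    L    L    W    W
a=5:    W    W    W    W    W    W    L    W
a=6:    L    L    L    W    W    W    W    L
a=7:    W    W    W    L    L    L    W    W
a=8:    W    W    W    W    W    W    L    W
a=9:    L    L    L    W    W    W    W    L
Cells with no legal move (terminal, hence L): (0,0), (0,1), (0,2).
The remaining L cells, each justified by listing all of its moves:
(0,7): moves to (0,4)(W), (0,3)(W); every one is W ⇒ L
(1,3): moves to (0,3)(W), (1,0)(W); every one is W ⇒ L
(1,4): moves to (0,4)(W), (1,1)(W), (1,0)(W); every one is W ⇒ L
(1,5): moves to (0,5)(W), (1,2)(W), (1,1)(W); every one is W ⇒ L
(2,6): moves to (1,6)(W), (0,6)(W), (2,3)(W), (2,2)(W); every one is W ⇒ L
(3,0): moves to (2,0)(W), (1,0)(W); every one is W ⇒ L
(3,1): moves to (2,1)(W), (1,1)(W); every one is W ⇒ L
(3,2): moves to (2,2)(W), (1,2)(W); every one is W ⇒ L
(3,7): moves to (2,7)(W), (1,7)(W), (3,4)(W), (3,3)(W); every one is W ⇒ L
(4,3): moves to (3,3)(W), (2,3)(W), (4,0)(W); every one is W ⇒ L
(4,4): moves to (3,4)(W), (2,4)(W), (4,1)(W), (4,0)(W); every one is W ⇒ L
(4,5): moves to (3,5)(W), (2,5)(W), (4,2)(W), (4,1)(W); every one is W ⇒ L
(5,6): moves to (4,6)(W), (3,6)(W), (0,6)(W), (5,3)(W), (5,2)(W); every one is W ⇒ L
(6,0): moves to (5,0)(W), (4,0)(W), (1,0)(W); every one is W ⇒ L
(6,1): moves to (5,1)(W), (4,1)(W), (1,1)(W); every one is W ⇒ L
(6,2): moves to (5,2)(W), (4,2)(W), (1,2)(W); every one is W ⇒ L
(6,7): moves to (5,7)(W), (4,7)(W), (1,7)(W), (6,4)(W), (6,3)(W); every one is W ⇒ L
(7,3): moves to (6,3)(W), (5,3)(W), (2,3)(W), (7,0)(W); every one is W ⇒ L
(7,4): moves to (6,4)(W), (5,4)(W), (2,4)(W), (7,1)(W), (7,0)(W); every one is W ⇒ L
(7,5): moves to (6,5)(W), (5,5)(W), (2,5)(W), (7,2)(W), (7,1)(W); every one is W ⇒ L
(8,6): moves to (7,6)(W), (6,6)(W), (3,6)(W), (8,3)(W), (8,2)(W); every one is W ⇒ L
(9,0): moves to (8,0)(W), (7,0)(W), (4,0)(W); every one is W ⇒ L
(9,1): moves to (8,1)(W), (7,1)(W), (4,1)(W); every one is W ⇒ L
(9,2): moves to (8,2)(W), (7,2)(W), (4,2)(W); every one is W ⇒ L
(9,7): moves to (8,7)(W), (7,7)(W), (4,7)(W), (9,4)(W), (9,3)(W); every one is W ⇒ L
Every other cell has at least one move into one of the L cells above, so it is W.
L cells per row: a=0: 4, a=1: 3, a=2: 1, a=3: 4, a=4: 3, a=5: 1, a=6: 4, a=7: 3, a=8: 1, a=9: 4; total 28.

28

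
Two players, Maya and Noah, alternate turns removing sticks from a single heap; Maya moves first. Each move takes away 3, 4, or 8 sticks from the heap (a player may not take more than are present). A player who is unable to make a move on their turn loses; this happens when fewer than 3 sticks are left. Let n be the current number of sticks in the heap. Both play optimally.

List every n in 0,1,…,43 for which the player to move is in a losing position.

0, 1, 2, 7, 12, 13, 14, 19, 24, 25, 26, 31, 36, 37, 38, 43

Use the standard recursion: the mover loses at a terminal position; elsewhere, the mover wins exactly when some move hands the opponent an L position.
n=0: no move → L
n=1: no move → L
n=2: no move → L
n=3: reaches L-position 0 → W
n=4: reaches L-position 1 → W
n=5: reaches L-position 2 → W
n=6: reaches L-position 2 → W
n=7: only reaches 4(W), 3(W), all W → L
n=8: reaches L-position 0 → W
n=9: reaches L-position 1 → W
n=10: reaches L-position 7 → W
n=11: reaches L-position 7 → W
n=12: only reaches 9(W), 8(W), 4(W), all W → L
n=13: only reaches 10(W), 9(W), 5(W), all W → L
n=14: only reaches 11(W), 10(W), 6(W), all W → L
n=15: reaches L-position 12 → W
n=16: reaches L-position 13 → W
n=17: reaches L-position 14 → W
n=18: reaches L-position 14 → W
n=19: only reaches 16(W), 15(W), 11(W), all W → L
n=20: reaches L-position 12 → W
n=21: reaches L-position 13 → W
n=22: reaches L-position 19 → W
n=23: reaches L-position 19 → W
n=24: only reaches 21(W), 20(W), 16(W), all W → L
n=25: only reaches 22(W), 21(W), 17(W), all W → L
n=26: only reaches 23(W), 22(W), 18(W), all W → L
n=27: reaches L-position 24 → W
n=28: reaches L-position 25 → W
n=29: reaches L-position 26 → W
n=30: reaches L-position 26 → W
n=31: only reaches 28(W), 27(W), 23(W), all W → L
n=32: reaches L-position 24 → W
n=33: reaches L-position 25 → W
n=34: reaches L-position 31 → W
n=35: reaches L-position 31 → W
n=36: only reaches 33(W), 32(W), 28(W), all W → L
n=37: only reaches 34(W), 33(W), 29(W), all W → L
n=38: only reaches 35(W), 34(W), 30(W), all W → L
n=39: reaches L-position 36 → W
n=40: reaches L-position 37 → W
n=41: reaches L-position 38 → W
n=42: reaches L-position 38 → W
n=43: only reaches 40(W), 39(W), 35(W), all W → L
The losing starting values of n are exactly the entries labelled L in this table (16 of them).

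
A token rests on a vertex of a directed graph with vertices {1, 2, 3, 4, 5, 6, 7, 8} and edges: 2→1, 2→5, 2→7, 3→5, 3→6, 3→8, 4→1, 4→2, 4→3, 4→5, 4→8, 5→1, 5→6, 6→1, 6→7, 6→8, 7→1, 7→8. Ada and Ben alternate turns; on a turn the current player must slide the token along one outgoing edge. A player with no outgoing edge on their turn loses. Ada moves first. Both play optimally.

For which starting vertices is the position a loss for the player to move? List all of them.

1, 8

Use the standard recursion: the mover loses at a terminal position; elsewhere, the mover wins exactly when some move hands the opponent an L position.
Every edge goes from a vertex to one that appears earlier in the order 8, 1, 7, 6, 5, 3, 2, 4, so processing vertices in that order labels each vertex after all of its successors.
8: no outgoing edge → L
1: no outgoing edge → L
7: W (go to 1, an L position)
6: W (go to 1, an L position)
5: W (go to 1, an L position)
3: W (go to 8, an L position)
2: W (go to 1, an L position)
4: W (go to 1, an L position)
Reading off the rows marked L gives the requested list; there are 2 such vertices.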